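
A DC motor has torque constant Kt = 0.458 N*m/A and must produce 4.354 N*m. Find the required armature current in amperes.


I = tau / Kt = 4.354/0.458 = 9.5066

9.5066 A


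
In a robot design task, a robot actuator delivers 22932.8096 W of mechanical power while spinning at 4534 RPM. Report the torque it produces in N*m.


omega = 4534 * 2*pi/60 = 474.799370 rad/s
tau = P / omega = 22932.8096 / 474.799370 = 48.3000

48.3000 N*m


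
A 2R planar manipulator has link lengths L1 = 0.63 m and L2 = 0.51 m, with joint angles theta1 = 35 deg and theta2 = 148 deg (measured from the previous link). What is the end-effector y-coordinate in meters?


y = L1*sin(th1) + L2*sin(th1+th2) = 0.63*sin(35 deg) + 0.51*sin(183 deg) = 0.3347

0.3347 m


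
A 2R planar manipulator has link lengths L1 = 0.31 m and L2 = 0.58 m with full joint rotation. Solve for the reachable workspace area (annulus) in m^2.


r_max = L1 + L2 = 0.8900, r_min = |L1 - L2| = 0.2700
A = pi*(r_max^2 - r_min^2) = pi*(0.7921 - 0.0729) = 2.2594

2.2594 m^2


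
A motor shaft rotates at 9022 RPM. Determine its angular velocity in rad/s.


omega = 9022 * 2*pi/60 = 944.7816

944.7816 rad/s


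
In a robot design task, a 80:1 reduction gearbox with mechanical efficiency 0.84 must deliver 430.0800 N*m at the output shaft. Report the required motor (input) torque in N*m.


tau_in = tau_out / (N * eta) = 430.0800 / (80 * 0.84) = 6.4000

6.4000 N*m


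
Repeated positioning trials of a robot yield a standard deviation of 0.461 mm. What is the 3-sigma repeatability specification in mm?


repeatability = 3*sigma = 3*0.461 = 1.3830

1.3830 mm


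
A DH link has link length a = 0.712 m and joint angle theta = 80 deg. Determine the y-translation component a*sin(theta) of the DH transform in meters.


a*sin(theta) = 0.712*sin(80 deg) = 0.7012

0.7012 m


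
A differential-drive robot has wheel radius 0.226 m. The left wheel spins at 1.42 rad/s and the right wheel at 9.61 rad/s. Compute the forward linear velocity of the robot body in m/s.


v = r*(wR + wL)/2 = 0.226*(9.61 + 1.42)/2 = 1.2464

1.2464 m/s


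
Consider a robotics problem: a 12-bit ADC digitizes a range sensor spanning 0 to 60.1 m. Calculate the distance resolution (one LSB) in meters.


res = range / 2^n = 60.1/2^12 = 60.1/4096 = 0.0147

0.0147 m


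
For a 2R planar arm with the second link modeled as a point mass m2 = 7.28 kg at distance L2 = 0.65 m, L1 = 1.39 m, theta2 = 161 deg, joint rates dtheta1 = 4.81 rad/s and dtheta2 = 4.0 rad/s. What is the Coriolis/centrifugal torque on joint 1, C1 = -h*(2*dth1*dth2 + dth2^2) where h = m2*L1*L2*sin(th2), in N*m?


h = m2*L1*L2*sin(th2) = 7.28*1.39*0.65*sin(161 deg) = 2.141418
C1 = -h*(2*4.81*4.0 + 4.0^2) = -2.141418*54.4800 = -116.6645

-116.6645 N*m


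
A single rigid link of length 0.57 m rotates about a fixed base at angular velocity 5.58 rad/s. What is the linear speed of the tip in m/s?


v = L*omega = 0.57 * 5.58 = 3.1806

3.1806 m/s


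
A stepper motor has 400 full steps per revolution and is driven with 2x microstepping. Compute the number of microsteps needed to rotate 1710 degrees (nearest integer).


step_size = 360/(400*2) = 360/800 = 0.450000 deg
n = 1710/(360/800) = 1710*800/360 = 3800

3800 steps


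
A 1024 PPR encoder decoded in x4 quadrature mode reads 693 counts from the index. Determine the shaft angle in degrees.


angle = counts * 360 / (PPR*4) = 693 * 360 / 4096 = 60.9082

60.9082 degrees


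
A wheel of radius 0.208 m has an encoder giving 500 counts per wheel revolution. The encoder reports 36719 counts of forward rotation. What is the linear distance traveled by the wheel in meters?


revs = 36719/500 = 73.438000
d = revs * 2*pi*r = 73.438000 * 2*pi*0.208 = 95.9763

95.9763 m


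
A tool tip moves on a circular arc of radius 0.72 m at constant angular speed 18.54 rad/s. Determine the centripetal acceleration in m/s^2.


a_c = omega^2 * r = 18.54^2 * 0.72 = 247.4868

247.4868 m/s^2


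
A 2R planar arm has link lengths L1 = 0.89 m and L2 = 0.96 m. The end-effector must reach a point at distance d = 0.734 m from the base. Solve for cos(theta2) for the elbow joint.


cos(th2) = (d^2 - L1^2 - L2^2)/(2*L1*L2) = (0.734^2 - 0.89^2 - 0.96^2)/(2*0.89*0.96) = -0.6876

-0.6876


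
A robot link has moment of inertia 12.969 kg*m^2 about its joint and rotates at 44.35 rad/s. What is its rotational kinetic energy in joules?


KE = (1/2)*I*omega^2 = 0.5*12.969*44.35^2 = 12754.5090

12754.5090 J


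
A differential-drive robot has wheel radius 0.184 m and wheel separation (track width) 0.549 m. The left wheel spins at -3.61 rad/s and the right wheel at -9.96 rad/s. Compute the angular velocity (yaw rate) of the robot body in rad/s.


omega = r*(wR - wL)/L = 0.184*(-9.96 - (-3.61))/0.549 = -2.1282

-2.1282 rad/s


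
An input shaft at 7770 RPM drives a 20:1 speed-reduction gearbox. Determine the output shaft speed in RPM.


omega_out = omega_in / N = 7770 / 20 = 388.5000

388.5000 RPM


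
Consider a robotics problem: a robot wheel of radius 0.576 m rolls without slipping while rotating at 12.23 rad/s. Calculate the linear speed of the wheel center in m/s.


v = omega * r = 12.23 * 0.576 = 7.0445

7.0445 m/s


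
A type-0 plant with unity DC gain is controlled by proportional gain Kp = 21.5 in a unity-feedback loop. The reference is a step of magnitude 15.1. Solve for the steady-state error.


e_ss = R/(1 + Kp) = 15.1/(1 + 21.5) = 15.1/22.5000 = 0.6711

0.6711


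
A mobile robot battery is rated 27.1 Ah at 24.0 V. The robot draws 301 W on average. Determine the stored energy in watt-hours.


E = capacity * V = 27.1*24.0 = 650.4000

650.4000 Wh


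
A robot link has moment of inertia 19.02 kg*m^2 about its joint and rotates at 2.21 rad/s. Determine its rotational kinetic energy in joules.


KE = (1/2)*I*omega^2 = 0.5*19.02*2.21^2 = 46.4478

46.4478 J


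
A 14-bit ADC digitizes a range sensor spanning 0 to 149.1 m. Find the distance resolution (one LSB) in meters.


res = range / 2^n = 149.1/2^14 = 149.1/16384 = 0.0091

0.0091 m


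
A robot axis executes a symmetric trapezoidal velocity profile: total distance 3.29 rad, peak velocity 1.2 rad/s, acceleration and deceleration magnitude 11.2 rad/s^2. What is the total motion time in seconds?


t_acc = v/a = 1.2/11.2 = 0.107143 s
d_acc = v^2/(2a) = 0.064286 rad (each ramp)
d_cruise = 3.29 - 2*0.064286 = 3.161428 rad
t_cruise = 3.161428/1.2 = 2.634523 s
t_total = 2*0.107143 + 2.634523 = 2.8488

2.8488 s


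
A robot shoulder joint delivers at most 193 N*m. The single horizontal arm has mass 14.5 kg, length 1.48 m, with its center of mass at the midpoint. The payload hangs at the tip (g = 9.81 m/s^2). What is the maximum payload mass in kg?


tau_arm = m_arm*g*(L/2) = 14.5*9.81*1.48/2 = 105.2613 N*m
tau_payload = tau_max - tau_arm = 193 - 105.2613 = 87.7387
m_payload = tau_payload / (g*L) = 87.7387 / (9.81*1.48) = 6.0431

6.0431 kg


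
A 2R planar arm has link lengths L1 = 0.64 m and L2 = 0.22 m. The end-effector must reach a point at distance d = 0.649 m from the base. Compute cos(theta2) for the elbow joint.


cos(th2) = (d^2 - L1^2 - L2^2)/(2*L1*L2) = (0.649^2 - 0.64^2 - 0.22^2)/(2*0.64*0.22) = -0.1307

-0.1307


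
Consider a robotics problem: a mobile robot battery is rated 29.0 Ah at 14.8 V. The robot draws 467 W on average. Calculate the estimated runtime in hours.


E = 29.0*14.8 = 429.2000 Wh
t = E/P = 429.2000/467 = 0.9191

0.9191 hours


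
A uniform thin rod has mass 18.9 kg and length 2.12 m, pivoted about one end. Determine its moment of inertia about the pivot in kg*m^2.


I = (1/3)*m*L^2 = (1/3)*18.9*2.12^2 = 28.3147

28.3147 kg*m^2


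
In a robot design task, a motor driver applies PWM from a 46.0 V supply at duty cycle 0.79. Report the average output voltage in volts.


V_avg = V_supply * D = 46.0*0.79 = 36.3400

36.3400 V


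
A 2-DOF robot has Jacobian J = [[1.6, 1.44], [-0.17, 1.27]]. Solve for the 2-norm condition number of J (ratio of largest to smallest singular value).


JJ^T eigenvalues: trace(JJ^T) = 6.2754, det(JJ^T) = det(J)^2 = 5.18381824
s_max^2 = (6.2754 + sqrt(18.64537220))/2 = 5.29671437
s_min^2 = (6.2754 - sqrt(18.64537220))/2 = 0.97868563
kappa = s_max/s_min = sqrt(5.29671437/0.97868563) = 2.3264

2.3264


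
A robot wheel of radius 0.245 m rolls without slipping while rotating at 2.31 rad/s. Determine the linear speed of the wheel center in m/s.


v = omega * r = 2.31 * 0.245 = 0.5659

0.5659 m/s


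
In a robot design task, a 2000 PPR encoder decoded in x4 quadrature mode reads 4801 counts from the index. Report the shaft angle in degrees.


angle = counts * 360 / (PPR*4) = 4801 * 360 / 8000 = 216.0450

216.0450 degrees


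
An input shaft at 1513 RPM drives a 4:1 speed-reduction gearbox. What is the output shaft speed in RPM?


omega_out = omega_in / N = 1513 / 4 = 378.2500

378.2500 RPM


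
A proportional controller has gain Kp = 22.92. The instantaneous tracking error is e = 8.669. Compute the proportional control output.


u_P = Kp * e = 22.92 * 8.669 = 198.6935

198.6935


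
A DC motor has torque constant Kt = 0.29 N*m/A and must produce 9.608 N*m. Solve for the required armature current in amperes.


I = tau / Kt = 9.608/0.29 = 33.1310

33.1310 A


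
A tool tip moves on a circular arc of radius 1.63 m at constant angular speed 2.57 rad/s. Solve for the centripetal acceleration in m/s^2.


a_c = omega^2 * r = 2.57^2 * 1.63 = 10.7660

10.7660 m/s^2


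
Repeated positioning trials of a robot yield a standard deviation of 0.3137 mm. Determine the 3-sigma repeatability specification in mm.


repeatability = 3*sigma = 3*0.3137 = 0.9411

0.9411 mm


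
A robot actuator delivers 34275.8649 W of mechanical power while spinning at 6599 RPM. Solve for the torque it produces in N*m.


omega = 6599 * 2*pi/60 = 691.045664 rad/s
tau = P / omega = 34275.8649 / 691.045664 = 49.6000

49.6000 N*m


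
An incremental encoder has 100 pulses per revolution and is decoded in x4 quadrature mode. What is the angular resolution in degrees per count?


resolution = 360 / (PPR * 4) = 360 / 400 = 0.9000

0.9000 degrees


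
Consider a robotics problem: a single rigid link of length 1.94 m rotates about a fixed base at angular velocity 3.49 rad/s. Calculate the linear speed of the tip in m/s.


v = L*omega = 1.94 * 3.49 = 6.7706

6.7706 m/s


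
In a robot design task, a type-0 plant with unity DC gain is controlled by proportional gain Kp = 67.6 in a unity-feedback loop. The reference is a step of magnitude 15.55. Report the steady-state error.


e_ss = R/(1 + Kp) = 15.55/(1 + 67.6) = 15.55/68.6000 = 0.2267

0.2267


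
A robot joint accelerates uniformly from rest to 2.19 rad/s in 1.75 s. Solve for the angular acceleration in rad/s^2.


alpha = delta_omega / t = 2.19 / 1.75 = 1.2514

1.2514 rad/s^2


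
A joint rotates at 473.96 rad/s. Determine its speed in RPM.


RPM = 473.96 * 60/(2*pi) = 4525.9846

4525.9846 RPM


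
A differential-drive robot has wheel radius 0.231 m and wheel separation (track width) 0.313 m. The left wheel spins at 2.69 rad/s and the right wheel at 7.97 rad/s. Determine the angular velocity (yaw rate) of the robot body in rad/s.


omega = r*(wR - wL)/L = 0.231*(7.97 - (2.69))/0.313 = 3.8967

3.8967 rad/s


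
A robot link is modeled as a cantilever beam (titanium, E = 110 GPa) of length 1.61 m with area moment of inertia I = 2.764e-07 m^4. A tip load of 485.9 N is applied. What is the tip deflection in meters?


delta = F*L^3/(3*E*I) = 485.9*1.61^3/(3*1.100e+11*2.764e-07)
      = 2027.7972379/91212 = 0.0222

0.0222 m


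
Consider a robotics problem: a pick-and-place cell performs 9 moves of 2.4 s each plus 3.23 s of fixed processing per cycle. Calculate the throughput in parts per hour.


T_cycle = 9*2.4 + 3.23 = 24.8300 s
rate = 3600/T = 144.9859

144.9859 parts/hour


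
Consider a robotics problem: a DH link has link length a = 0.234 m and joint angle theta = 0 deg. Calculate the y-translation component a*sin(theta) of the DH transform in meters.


a*sin(theta) = 0.234*sin(0 deg) = 0

0 m


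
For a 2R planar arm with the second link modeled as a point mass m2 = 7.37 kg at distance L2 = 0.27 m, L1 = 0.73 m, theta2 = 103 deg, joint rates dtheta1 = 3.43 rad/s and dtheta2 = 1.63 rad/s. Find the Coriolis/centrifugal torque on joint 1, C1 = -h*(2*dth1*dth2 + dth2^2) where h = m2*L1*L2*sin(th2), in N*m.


h = m2*L1*L2*sin(th2) = 7.37*0.73*0.27*sin(103 deg) = 1.415396
C1 = -h*(2*3.43*1.63 + 1.63^2) = -1.415396*13.8387 = -19.5872

-19.5872 N*m


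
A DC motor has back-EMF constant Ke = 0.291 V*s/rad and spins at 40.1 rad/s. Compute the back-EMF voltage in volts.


V_emf = Ke * omega = 0.291*40.1 = 11.6691

11.6691 V


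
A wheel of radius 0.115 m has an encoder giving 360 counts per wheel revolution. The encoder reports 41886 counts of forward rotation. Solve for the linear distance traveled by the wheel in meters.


revs = 41886/360 = 116.350000
d = revs * 2*pi*r = 116.350000 * 2*pi*0.115 = 84.0706

84.0706 m


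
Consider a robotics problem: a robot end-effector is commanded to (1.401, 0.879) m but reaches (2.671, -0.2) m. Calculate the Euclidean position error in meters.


dx = 2.671 - (1.401) = 1.2700, dy = -0.2 - (0.879) = -1.0790
err = sqrt(1.612900 + 1.164241) = 1.6665

1.6665 m


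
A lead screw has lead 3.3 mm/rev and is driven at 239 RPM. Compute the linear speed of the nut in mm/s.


v = lead * (RPM/60) = 3.3*239/60 = 13.1450

13.1450 mm/s


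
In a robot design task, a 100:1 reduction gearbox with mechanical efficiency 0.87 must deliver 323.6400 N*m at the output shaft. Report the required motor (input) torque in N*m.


tau_in = tau_out / (N * eta) = 323.6400 / (100 * 0.87) = 3.7200

3.7200 N*m


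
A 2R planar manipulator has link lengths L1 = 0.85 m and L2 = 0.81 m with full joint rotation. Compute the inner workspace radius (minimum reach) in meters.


r_min = |L1 - L2| = |0.85 - 0.81| = 0.0400

0.0400 m


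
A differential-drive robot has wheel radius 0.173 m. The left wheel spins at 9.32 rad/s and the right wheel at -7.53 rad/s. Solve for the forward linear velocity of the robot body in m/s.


v = r*(wR + wL)/2 = 0.173*(-7.53 + 9.32)/2 = 0.1548

0.1548 m/s


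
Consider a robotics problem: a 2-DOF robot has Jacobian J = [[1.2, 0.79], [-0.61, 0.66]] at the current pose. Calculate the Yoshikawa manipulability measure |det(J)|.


det(J) = 1.2*0.66 - (0.79)*(-0.61) = 1.2739
|det(J)| = 1.2739

1.2739


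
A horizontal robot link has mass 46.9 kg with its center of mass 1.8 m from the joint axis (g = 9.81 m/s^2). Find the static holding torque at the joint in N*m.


tau = m*g*L = 46.9 * 9.81 * 1.8 = 828.1602

828.1602 N*m


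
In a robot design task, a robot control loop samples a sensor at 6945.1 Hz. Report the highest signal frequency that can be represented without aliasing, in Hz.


f_max = f_s/2 = 6945.1/2 = 3472.5500

3472.5500 Hz


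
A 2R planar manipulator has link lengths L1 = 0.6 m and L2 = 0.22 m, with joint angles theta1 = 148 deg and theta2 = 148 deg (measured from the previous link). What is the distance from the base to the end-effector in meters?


x = L1*cos(th1) + L2*cos(th1+th2) = -0.412387
y = L1*sin(th1) + L2*sin(th1+th2) = 0.120217
d = sqrt(x^2 + y^2) = sqrt(0.170063 + 0.014452) = 0.4296

0.4296 m


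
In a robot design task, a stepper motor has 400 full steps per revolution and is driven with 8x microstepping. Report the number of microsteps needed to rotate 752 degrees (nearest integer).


step_size = 360/(400*8) = 360/3200 = 0.112500 deg
n = 752/(360/3200) = 752*3200/360 = 6684.4444 -> 6684

6684 steps


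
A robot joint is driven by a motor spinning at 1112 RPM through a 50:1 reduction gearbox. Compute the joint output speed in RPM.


omega_joint = omega_motor / N = 1112 / 50 = 22.2400

22.2400 RPM


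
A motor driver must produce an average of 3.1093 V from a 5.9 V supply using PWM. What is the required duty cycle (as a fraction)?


D = V_avg/V_supply = 3.1093/5.9 = 0.5270

0.5270


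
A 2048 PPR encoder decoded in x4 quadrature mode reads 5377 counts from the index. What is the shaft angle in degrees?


angle = counts * 360 / (PPR*4) = 5377 * 360 / 8192 = 236.2939

236.2939 degrees


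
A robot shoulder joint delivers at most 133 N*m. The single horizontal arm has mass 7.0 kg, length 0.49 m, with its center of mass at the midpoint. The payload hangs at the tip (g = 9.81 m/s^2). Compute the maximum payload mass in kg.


tau_arm = m_arm*g*(L/2) = 7.0*9.81*0.49/2 = 16.8241 N*m
tau_payload = tau_max - tau_arm = 133 - 16.8241 = 116.1759
m_payload = tau_payload / (g*L) = 116.1759 / (9.81*0.49) = 24.1686

24.1686 kg


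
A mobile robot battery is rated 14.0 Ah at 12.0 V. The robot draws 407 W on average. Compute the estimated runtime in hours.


E = 14.0*12.0 = 168.0000 Wh
t = E/P = 168.0000/407 = 0.4128

0.4128 hours


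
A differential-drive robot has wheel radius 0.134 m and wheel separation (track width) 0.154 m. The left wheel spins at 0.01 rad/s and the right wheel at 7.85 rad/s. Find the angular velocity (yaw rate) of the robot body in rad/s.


omega = r*(wR - wL)/L = 0.134*(7.85 - (0.01))/0.154 = 6.8218

6.8218 rad/s


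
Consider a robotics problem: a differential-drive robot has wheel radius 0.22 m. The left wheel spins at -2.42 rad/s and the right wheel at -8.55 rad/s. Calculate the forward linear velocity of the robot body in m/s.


v = r*(wR + wL)/2 = 0.22*(-8.55 + -2.42)/2 = -1.2067

-1.2067 m/s


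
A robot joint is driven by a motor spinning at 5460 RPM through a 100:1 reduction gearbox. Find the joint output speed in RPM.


omega_joint = omega_motor / N = 5460 / 100 = 54.6000

54.6000 RPM


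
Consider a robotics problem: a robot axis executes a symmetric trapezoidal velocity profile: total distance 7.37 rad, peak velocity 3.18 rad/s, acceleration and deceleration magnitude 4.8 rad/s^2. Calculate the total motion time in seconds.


t_acc = v/a = 3.18/4.8 = 0.662500 s
d_acc = v^2/(2a) = 1.053375 rad (each ramp)
d_cruise = 7.37 - 2*1.053375 = 5.263250 rad
t_cruise = 5.263250/3.18 = 1.655110 s
t_total = 2*0.662500 + 1.655110 = 2.9801

2.9801 s


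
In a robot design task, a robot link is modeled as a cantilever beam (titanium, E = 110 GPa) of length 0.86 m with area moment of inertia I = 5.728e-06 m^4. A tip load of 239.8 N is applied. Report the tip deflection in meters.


delta = F*L^3/(3*E*I) = 239.8*0.86^3/(3*1.100e+11*5.728e-06)
      = 152.5262288/1890240 = 8.0691e-05

8.0691e-05 m


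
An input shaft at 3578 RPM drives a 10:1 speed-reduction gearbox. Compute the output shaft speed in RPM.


omega_out = omega_in / N = 3578 / 10 = 357.8000

357.8000 RPM


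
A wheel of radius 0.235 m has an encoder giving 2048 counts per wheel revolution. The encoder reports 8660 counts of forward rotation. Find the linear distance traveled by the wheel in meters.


revs = 8660/2048 = 4.228516
d = revs * 2*pi*r = 4.228516 * 2*pi*0.235 = 6.2436

6.2436 m


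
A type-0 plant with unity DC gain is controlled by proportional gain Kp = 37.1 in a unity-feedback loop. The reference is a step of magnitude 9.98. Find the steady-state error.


e_ss = R/(1 + Kp) = 9.98/(1 + 37.1) = 9.98/38.1000 = 0.2619

0.2619


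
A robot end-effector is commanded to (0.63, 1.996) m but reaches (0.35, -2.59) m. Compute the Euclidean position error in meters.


dx = 0.35 - (0.63) = -0.2800, dy = -2.59 - (1.996) = -4.5860
err = sqrt(0.078400 + 21.031396) = 4.5945

4.5945 m


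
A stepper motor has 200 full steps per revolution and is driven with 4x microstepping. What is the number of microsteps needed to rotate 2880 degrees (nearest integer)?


step_size = 360/(200*4) = 360/800 = 0.450000 deg
n = 2880/(360/800) = 2880*800/360 = 6400

6400 steps


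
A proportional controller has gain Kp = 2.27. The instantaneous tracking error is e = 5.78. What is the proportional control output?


u_P = Kp * e = 2.27 * 5.78 = 13.1206

13.1206


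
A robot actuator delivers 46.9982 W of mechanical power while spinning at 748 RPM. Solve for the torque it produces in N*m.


omega = 748 * 2*pi/60 = 78.330377 rad/s
tau = P / omega = 46.9982 / 78.330377 = 0.6000

0.6000 N*m


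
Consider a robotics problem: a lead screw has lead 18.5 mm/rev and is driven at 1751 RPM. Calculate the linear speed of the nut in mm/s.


v = lead * (RPM/60) = 18.5*1751/60 = 539.8917

539.8917 mm/s


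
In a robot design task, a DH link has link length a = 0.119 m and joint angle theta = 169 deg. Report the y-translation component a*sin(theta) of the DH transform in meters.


a*sin(theta) = 0.119*sin(169 deg) = 0.0227

0.0227 m


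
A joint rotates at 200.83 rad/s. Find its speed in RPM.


RPM = 200.83 * 60/(2*pi) = 1917.7852

1917.7852 RPM


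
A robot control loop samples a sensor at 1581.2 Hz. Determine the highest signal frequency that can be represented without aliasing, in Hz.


f_max = f_s/2 = 1581.2/2 = 790.6000

790.6000 Hz


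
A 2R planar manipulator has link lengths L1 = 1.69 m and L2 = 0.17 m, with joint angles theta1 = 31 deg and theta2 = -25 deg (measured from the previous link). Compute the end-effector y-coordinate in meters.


y = L1*sin(th1) + L2*sin(th1+th2) = 1.69*sin(31 deg) + 0.17*sin(6 deg) = 0.8882

0.8882 m


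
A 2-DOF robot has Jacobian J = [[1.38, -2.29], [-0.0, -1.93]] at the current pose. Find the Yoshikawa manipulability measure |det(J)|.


det(J) = 1.38*-1.93 - (-2.29)*(-0.0) = -2.6634
|det(J)| = 2.6634

2.6634


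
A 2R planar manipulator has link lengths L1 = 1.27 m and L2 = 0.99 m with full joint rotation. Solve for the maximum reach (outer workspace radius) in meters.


r_max = L1 + L2 = 1.27 + 0.99 = 2.2600

2.2600 m


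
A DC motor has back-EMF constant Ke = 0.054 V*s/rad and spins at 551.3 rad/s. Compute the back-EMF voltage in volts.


V_emf = Ke * omega = 0.054*551.3 = 29.7702

29.7702 V


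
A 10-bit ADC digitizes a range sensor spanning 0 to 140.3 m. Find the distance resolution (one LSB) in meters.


res = range / 2^n = 140.3/2^10 = 140.3/1024 = 0.1370

0.1370 m


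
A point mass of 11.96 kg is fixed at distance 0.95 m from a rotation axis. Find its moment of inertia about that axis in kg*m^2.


I = m*r^2 = 11.96*0.95^2 = 10.7939

10.7939 kg*m^2


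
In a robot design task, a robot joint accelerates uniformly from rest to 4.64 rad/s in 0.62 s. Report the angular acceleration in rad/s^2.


alpha = delta_omega / t = 4.64 / 0.62 = 7.4839

7.4839 rad/s^2


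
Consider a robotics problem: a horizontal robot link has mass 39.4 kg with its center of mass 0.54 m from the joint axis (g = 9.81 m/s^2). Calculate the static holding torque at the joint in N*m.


tau = m*g*L = 39.4 * 9.81 * 0.54 = 208.7176

208.7176 N*m


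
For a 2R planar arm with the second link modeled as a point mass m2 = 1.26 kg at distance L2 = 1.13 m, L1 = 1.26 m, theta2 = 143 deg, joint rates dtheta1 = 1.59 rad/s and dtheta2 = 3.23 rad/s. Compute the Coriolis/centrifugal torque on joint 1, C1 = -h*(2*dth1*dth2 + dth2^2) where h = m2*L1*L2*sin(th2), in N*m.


h = m2*L1*L2*sin(th2) = 1.26*1.26*1.13*sin(143 deg) = 1.079649
C1 = -h*(2*1.59*3.23 + 3.23^2) = -1.079649*20.7043 = -22.3534

-22.3534 N*m


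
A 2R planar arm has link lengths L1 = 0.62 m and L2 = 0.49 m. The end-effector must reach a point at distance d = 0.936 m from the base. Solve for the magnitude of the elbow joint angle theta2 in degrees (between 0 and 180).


cos(th2) = (d^2 - L1^2 - L2^2)/(2*L1*L2) = (0.936^2 - 0.62^2 - 0.49^2)/(2*0.62*0.49) = 0.41408163
th2 = acos(0.41408163) = 65.5385 deg

65.5385 degrees


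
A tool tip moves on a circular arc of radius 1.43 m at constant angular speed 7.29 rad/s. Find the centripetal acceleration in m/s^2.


a_c = omega^2 * r = 7.29^2 * 1.43 = 75.9961

75.9961 m/s^2


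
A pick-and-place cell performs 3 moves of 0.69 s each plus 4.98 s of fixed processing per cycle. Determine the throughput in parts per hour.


T_cycle = 3*0.69 + 4.98 = 7.0500 s
rate = 3600/T = 510.6383

510.6383 parts/hour


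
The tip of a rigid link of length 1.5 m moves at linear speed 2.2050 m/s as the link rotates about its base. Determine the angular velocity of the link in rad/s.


omega = v / L = 2.2050 / 1.5 = 1.4700

1.4700 rad/s


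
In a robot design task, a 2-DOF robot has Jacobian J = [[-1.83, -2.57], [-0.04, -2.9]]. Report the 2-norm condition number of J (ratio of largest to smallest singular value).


JJ^T eigenvalues: trace(JJ^T) = 18.3654, det(JJ^T) = det(J)^2 = 27.08369764
s_max^2 = (18.3654 + sqrt(228.95312660))/2 = 16.74829857
s_min^2 = (18.3654 - sqrt(228.95312660))/2 = 1.61710143
kappa = s_max/s_min = sqrt(16.74829857/1.61710143) = 3.2182

3.2182


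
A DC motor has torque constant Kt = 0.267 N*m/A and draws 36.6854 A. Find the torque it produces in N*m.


tau = Kt * I = 0.267*36.6854 = 9.7950

9.7950 N*m


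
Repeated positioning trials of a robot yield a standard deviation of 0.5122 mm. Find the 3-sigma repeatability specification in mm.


repeatability = 3*sigma = 3*0.5122 = 1.5366

1.5366 mm


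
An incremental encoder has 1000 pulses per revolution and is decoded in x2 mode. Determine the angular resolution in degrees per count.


resolution = 360 / (PPR * 2) = 360 / 2000 = 0.1800

0.1800 degrees


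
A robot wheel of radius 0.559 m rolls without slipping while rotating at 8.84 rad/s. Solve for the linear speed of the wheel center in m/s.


v = omega * r = 8.84 * 0.559 = 4.9416

4.9416 m/s


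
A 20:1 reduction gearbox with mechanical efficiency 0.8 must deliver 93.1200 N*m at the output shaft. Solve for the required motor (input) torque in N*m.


tau_in = tau_out / (N * eta) = 93.1200 / (20 * 0.8) = 5.8200

5.8200 N*m


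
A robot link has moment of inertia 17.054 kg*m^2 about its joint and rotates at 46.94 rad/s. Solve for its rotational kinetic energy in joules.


KE = (1/2)*I*omega^2 = 0.5*17.054*46.94^2 = 18788.0814

18788.0814 J


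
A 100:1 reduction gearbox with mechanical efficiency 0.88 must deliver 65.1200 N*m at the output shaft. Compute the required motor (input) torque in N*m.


tau_in = tau_out / (N * eta) = 65.1200 / (100 * 0.88) = 0.7400

0.7400 N*m


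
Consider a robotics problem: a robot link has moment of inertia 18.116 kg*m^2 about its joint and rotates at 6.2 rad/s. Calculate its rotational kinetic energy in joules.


KE = (1/2)*I*omega^2 = 0.5*18.116*6.2^2 = 348.1895

348.1895 J


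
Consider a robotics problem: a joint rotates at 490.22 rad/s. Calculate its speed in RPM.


RPM = 490.22 * 60/(2*pi) = 4681.2562

4681.2562 RPM


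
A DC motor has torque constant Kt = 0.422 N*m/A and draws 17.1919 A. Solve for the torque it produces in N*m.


tau = Kt * I = 0.422*17.1919 = 7.2550

7.2550 N*m


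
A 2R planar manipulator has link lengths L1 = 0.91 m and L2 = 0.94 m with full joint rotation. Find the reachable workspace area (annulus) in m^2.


r_max = L1 + L2 = 1.8500, r_min = |L1 - L2| = 0.0300
A = pi*(r_max^2 - r_min^2) = pi*(3.4225 - 0.0009) = 10.7493

10.7493 m^2


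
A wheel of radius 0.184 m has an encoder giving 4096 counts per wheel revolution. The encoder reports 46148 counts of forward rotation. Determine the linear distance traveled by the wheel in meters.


revs = 46148/4096 = 11.266602
d = revs * 2*pi*r = 11.266602 * 2*pi*0.184 = 13.0254

13.0254 m


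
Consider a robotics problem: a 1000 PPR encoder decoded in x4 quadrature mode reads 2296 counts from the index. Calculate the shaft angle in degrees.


angle = counts * 360 / (PPR*4) = 2296 * 360 / 4000 = 206.6400

206.6400 degrees


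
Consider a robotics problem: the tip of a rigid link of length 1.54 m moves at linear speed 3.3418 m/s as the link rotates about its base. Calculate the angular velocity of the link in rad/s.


omega = v / L = 3.3418 / 1.54 = 2.1700

2.1700 rad/s


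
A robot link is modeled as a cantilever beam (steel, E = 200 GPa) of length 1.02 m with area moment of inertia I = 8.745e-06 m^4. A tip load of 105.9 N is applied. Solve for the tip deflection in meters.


delta = F*L^3/(3*E*I) = 105.9*1.02^3/(3*2.000e+11*8.745e-06)
      = 112.3819272/5247000 = 2.1418e-05

2.1418e-05 m


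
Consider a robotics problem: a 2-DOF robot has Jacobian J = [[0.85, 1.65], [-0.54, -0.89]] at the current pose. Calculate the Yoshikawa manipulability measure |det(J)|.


det(J) = 0.85*-0.89 - (1.65)*(-0.54) = 0.1345
|det(J)| = 0.1345

0.1345


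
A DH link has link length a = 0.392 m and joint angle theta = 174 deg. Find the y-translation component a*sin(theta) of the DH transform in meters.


a*sin(theta) = 0.392*sin(174 deg) = 0.0410

0.0410 m


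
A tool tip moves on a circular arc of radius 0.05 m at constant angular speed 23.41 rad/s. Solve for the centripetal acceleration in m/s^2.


a_c = omega^2 * r = 23.41^2 * 0.05 = 27.4014

27.4014 m/s^2


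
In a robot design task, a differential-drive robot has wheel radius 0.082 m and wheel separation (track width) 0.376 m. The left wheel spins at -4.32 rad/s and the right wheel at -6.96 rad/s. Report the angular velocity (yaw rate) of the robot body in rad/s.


omega = r*(wR - wL)/L = 0.082*(-6.96 - (-4.32))/0.376 = -0.5757

-0.5757 rad/s


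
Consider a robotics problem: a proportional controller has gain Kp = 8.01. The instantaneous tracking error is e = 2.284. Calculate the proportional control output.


u_P = Kp * e = 8.01 * 2.284 = 18.2948

18.2948


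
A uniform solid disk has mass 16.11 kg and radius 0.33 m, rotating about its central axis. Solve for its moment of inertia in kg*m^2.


I = (1/2)*m*R^2 = 0.5*16.11*0.33^2 = 0.8772

0.8772 kg*m^2


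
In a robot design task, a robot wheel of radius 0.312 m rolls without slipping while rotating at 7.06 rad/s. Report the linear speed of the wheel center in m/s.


v = omega * r = 7.06 * 0.312 = 2.2027

2.2027 m/s


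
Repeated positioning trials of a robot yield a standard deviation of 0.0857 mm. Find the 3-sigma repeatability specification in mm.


repeatability = 3*sigma = 3*0.0857 = 0.2571

0.2571 mm


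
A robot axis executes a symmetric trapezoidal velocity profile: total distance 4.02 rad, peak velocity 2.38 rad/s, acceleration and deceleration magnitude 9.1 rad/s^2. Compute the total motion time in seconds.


t_acc = v/a = 2.38/9.1 = 0.261538 s
d_acc = v^2/(2a) = 0.311231 rad (each ramp)
d_cruise = 4.02 - 2*0.311231 = 3.397538 rad
t_cruise = 3.397538/2.38 = 1.427537 s
t_total = 2*0.261538 + 1.427537 = 1.9506

1.9506 s


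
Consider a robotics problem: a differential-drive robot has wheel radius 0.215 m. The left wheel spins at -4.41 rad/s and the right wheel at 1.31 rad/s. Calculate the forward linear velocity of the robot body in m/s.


v = r*(wR + wL)/2 = 0.215*(1.31 + -4.41)/2 = -0.3332

-0.3332 m/s


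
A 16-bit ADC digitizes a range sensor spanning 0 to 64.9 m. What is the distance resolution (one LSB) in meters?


res = range / 2^n = 64.9/2^16 = 64.9/65536 = 9.9030e-04

9.9030e-04 m


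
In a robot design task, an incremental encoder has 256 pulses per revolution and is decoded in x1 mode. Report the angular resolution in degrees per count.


resolution = 360 / (PPR * 1) = 360 / 256 = 1.4062

1.4062 degrees


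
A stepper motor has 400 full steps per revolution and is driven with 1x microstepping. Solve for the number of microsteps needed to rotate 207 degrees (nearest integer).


step_size = 360/(400*1) = 360/400 = 0.900000 deg
n = 207/(360/400) = 207*400/360 = 230

230 steps


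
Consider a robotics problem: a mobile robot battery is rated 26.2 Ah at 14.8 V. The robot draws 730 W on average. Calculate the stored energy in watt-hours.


E = capacity * V = 26.2*14.8 = 387.7600

387.7600 Wh


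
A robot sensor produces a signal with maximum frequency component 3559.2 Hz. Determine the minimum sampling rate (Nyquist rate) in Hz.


f_s,min = 2*f_max = 2*3559.2 = 7118.4000

7118.4000 Hz


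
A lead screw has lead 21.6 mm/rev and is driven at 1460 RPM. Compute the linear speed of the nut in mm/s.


v = lead * (RPM/60) = 21.6*1460/60 = 525.6000

525.6000 mm/s


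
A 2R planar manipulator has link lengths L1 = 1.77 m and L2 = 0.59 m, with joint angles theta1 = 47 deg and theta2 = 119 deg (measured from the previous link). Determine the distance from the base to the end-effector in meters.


x = L1*cos(th1) + L2*cos(th1+th2) = 0.634663
y = L1*sin(th1) + L2*sin(th1+th2) = 1.437230
d = sqrt(x^2 + y^2) = sqrt(0.402797 + 2.065630) = 1.5711

1.5711 m


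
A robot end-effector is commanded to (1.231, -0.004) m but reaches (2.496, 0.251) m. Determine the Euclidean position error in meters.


dx = 2.496 - (1.231) = 1.2650, dy = 0.251 - (-0.004) = 0.2550
err = sqrt(1.600225 + 0.065025) = 1.2904

1.2904 m


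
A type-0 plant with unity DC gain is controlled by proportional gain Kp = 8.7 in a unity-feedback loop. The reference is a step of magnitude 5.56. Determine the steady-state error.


e_ss = R/(1 + Kp) = 5.56/(1 + 8.7) = 5.56/9.7000 = 0.5732

0.5732


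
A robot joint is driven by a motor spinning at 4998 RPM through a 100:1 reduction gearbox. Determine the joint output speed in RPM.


omega_joint = omega_motor / N = 4998 / 100 = 49.9800

49.9800 RPM


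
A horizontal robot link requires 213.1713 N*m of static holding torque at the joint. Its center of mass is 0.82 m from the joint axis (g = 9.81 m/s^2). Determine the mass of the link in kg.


m = tau / (g*L) = 213.1713 / (9.81 * 0.82) = 26.5000

26.5000 kg


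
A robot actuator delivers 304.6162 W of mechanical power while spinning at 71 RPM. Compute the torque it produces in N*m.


omega = 71 * 2*pi/60 = 7.435103 rad/s
tau = P / omega = 304.6162 / 7.435103 = 40.9700

40.9700 N*m


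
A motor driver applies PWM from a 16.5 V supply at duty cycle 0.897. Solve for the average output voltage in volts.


V_avg = V_supply * D = 16.5*0.897 = 14.8005

14.8005 V


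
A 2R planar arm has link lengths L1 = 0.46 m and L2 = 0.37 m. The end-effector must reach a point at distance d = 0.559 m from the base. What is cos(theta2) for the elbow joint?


cos(th2) = (d^2 - L1^2 - L2^2)/(2*L1*L2) = (0.559^2 - 0.46^2 - 0.37^2)/(2*0.46*0.37) = -0.1058

-0.1058


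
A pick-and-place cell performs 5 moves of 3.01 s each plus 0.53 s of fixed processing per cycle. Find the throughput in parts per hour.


T_cycle = 5*3.01 + 0.53 = 15.5800 s
rate = 3600/T = 231.0655

231.0655 parts/hour


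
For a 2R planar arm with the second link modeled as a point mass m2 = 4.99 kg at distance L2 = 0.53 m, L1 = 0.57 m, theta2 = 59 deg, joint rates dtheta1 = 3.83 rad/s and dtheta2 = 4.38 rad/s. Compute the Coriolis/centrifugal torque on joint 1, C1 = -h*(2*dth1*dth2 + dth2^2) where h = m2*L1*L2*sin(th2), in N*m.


h = m2*L1*L2*sin(th2) = 4.99*0.57*0.53*sin(59 deg) = 1.292162
C1 = -h*(2*3.83*4.38 + 4.38^2) = -1.292162*52.7352 = -68.1424

-68.1424 N*m


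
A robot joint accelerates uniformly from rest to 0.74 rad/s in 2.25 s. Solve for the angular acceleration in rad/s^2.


alpha = delta_omega / t = 0.74 / 2.25 = 0.3289

0.3289 rad/s^2


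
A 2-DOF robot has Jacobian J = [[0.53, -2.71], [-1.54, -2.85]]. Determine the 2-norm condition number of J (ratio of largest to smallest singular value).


JJ^T eigenvalues: trace(JJ^T) = 18.1191, det(JJ^T) = det(J)^2 = 32.30671921
s_max^2 = (18.1191 + sqrt(199.07490797))/2 = 16.11424539
s_min^2 = (18.1191 - sqrt(199.07490797))/2 = 2.00485461
kappa = s_max/s_min = sqrt(16.11424539/2.00485461) = 2.8351

2.8351


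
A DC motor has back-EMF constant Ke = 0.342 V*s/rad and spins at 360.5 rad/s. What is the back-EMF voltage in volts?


V_emf = Ke * omega = 0.342*360.5 = 123.2910

123.2910 V


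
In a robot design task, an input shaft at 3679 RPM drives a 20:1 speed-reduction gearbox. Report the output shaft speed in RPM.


omega_out = omega_in / N = 3679 / 20 = 183.9500

183.9500 RPM


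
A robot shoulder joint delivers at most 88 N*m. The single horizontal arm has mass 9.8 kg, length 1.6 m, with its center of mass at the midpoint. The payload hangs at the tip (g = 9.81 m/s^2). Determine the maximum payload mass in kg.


tau_arm = m_arm*g*(L/2) = 9.8*9.81*1.6/2 = 76.9104 N*m
tau_payload = tau_max - tau_arm = 88 - 76.9104 = 11.0896
m_payload = tau_payload / (g*L) = 11.0896 / (9.81*1.6) = 0.7065

0.7065 kg


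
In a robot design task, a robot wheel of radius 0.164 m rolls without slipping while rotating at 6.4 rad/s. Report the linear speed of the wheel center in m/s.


v = omega * r = 6.4 * 0.164 = 1.0496

1.0496 m/s


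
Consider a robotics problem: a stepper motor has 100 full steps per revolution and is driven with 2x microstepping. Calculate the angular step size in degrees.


step = 360/(100*2) = 360/200 = 1.8000

1.8000 degrees


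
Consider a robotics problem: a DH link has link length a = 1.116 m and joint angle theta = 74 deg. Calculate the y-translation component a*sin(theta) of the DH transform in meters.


a*sin(theta) = 1.116*sin(74 deg) = 1.0728

1.0728 m


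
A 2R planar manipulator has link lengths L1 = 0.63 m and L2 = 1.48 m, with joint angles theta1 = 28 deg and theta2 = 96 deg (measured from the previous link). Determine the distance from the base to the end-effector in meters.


x = L1*cos(th1) + L2*cos(th1+th2) = -0.271349
y = L1*sin(th1) + L2*sin(th1+th2) = 1.522743
d = sqrt(x^2 + y^2) = sqrt(0.073630 + 2.318746) = 1.5467

1.5467 m


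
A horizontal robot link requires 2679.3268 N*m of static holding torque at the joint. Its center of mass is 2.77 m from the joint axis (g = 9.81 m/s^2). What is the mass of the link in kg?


m = tau / (g*L) = 2679.3268 / (9.81 * 2.77) = 98.6000

98.6000 kg


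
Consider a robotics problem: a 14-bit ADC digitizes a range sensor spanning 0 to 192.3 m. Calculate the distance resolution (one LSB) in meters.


res = range / 2^n = 192.3/2^14 = 192.3/16384 = 0.0117

0.0117 m


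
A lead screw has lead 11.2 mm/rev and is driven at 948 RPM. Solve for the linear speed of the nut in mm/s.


v = lead * (RPM/60) = 11.2*948/60 = 176.9600

176.9600 mm/s


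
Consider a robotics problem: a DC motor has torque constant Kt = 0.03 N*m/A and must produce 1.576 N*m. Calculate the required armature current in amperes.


I = tau / Kt = 1.576/0.03 = 52.5333

52.5333 A


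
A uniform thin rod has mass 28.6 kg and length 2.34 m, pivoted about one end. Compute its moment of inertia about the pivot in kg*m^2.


I = (1/3)*m*L^2 = (1/3)*28.6*2.34^2 = 52.2007

52.2007 kg*m^2


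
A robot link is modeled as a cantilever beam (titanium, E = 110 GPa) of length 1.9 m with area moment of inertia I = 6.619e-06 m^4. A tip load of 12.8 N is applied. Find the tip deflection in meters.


delta = F*L^3/(3*E*I) = 12.8*1.9^3/(3*1.100e+11*6.619e-06)
      = 87.7952/2184270 = 4.0194e-05

4.0194e-05 m


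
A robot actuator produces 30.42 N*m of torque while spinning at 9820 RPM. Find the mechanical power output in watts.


omega = 9820 * 2*pi/60 = 1028.347995 rad/s
P = tau * omega = 30.42 * 1028.347995 = 31282.3460

31282.3460 W


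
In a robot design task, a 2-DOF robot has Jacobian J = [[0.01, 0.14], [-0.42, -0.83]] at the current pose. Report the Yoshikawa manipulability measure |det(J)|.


det(J) = 0.01*-0.83 - (0.14)*(-0.42) = 0.0505
|det(J)| = 0.0505

0.0505


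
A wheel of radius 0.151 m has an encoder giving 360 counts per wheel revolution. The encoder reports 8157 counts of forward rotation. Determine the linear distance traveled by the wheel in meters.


revs = 8157/360 = 22.658333
d = revs * 2*pi*r = 22.658333 * 2*pi*0.151 = 21.4973

21.4973 m
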